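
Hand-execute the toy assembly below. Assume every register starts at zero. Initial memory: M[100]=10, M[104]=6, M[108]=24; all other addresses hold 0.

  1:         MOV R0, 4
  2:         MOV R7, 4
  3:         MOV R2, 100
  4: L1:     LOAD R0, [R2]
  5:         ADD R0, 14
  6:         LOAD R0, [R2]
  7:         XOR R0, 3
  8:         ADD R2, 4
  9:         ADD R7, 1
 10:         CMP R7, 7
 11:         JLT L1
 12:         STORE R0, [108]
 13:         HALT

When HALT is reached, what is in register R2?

MOV R0, 4 → R0=4
MOV R7, 4 → R7=4
MOV R2, 100 → R2=100
LOAD R0, [R2] → R0=M[100]=10
ADD R0, 14 → R0=10+14=24
LOAD R0, [R2] → R0=M[100]=10
XOR R0, 3 → R0=10^3=9
ADD R2, 4 → R2=100+4=104
ADD R7, 1 → R7=4+1=5
CMP R7, 7  (cmp 5,7)
JLT L1: taken
LOAD R0, [R2] → R0=M[104]=6
ADD R0, 14 → R0=6+14=20
LOAD R0, [R2] → R0=M[104]=6
XOR R0, 3 → R0=6^3=5
ADD R2, 4 → R2=104+4=108
ADD R7, 1 → R7=5+1=6
CMP R7, 7  (cmp 6,7)
JLT L1: taken
LOAD R0, [R2] → R0=M[108]=24
ADD R0, 14 → R0=24+14=38
LOAD R0, [R2] → R0=M[108]=24
XOR R0, 3 → R0=24^3=27
ADD R2, 4 → R2=108+4=112
ADD R7, 1 → R7=6+1=7
CMP R7, 7  (cmp 7,7)
JLT L1: not taken
STORE R0, [108] → M[108]=27
halt.

112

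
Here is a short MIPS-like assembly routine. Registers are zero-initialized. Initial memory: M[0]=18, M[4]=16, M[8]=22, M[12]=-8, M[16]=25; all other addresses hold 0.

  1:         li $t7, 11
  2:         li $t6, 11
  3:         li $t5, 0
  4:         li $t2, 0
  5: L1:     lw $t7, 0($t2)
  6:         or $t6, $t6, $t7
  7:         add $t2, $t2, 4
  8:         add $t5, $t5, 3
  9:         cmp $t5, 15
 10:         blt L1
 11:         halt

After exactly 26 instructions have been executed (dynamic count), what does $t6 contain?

-1

after li $t7, 11: $t7=11
after li $t6, 11: $t6=11
after li $t5, 0: $t5=0
after li $t2, 0: $t2=0
after lw $t7, 0($t2): $t7=M[0]=18
after or $t6, $t6, $t7: $t6=11|18=27
after add $t2, $t2, 4: $t2=0+4=4
after add $t5, $t5, 3: $t5=0+3=3
cmp $t5, 15  (cmp 3,15)
blt L1: taken
after lw $t7, 0($t2): $t7=M[4]=16
after or $t6, $t6, $t7: $t6=27|16=27
after add $t2, $t2, 4: $t2=4+4=8
after add $t5, $t5, 3: $t5=3+3=6
cmp $t5, 15  (cmp 6,15)
blt L1: taken
after lw $t7, 0($t2): $t7=M[8]=22
after or $t6, $t6, $t7: $t6=27|22=31
after add $t2, $t2, 4: $t2=8+4=12
after add $t5, $t5, 3: $t5=6+3=9
cmp $t5, 15  (cmp 9,15)
blt L1: taken
after lw $t7, 0($t2): $t7=M[12]=-8
after or $t6, $t6, $t7: $t6=31|(-8)=-1
after add $t2, $t2, 4: $t2=12+4=16
after add $t5, $t5, 3: $t5=9+3=12
After step 26: $t6 = -1.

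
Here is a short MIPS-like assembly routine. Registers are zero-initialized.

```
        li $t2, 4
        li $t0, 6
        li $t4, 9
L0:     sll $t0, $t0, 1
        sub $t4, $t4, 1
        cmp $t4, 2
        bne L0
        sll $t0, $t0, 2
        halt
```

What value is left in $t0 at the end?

$t2=4
$t0=6
$t4=9
$t0=6<<1=12
$t4=9-1=8
cmp $t4, 2  (cmp 8,2)
bne L0: taken
$t0=12<<1=24
$t4=8-1=7
cmp $t4, 2  (cmp 7,2)
bne L0: taken
$t0=24<<1=48
$t4=7-1=6
cmp $t4, 2  (cmp 6,2)
bne L0: taken
$t0=48<<1=96
$t4=6-1=5
cmp $t4, 2  (cmp 5,2)
bne L0: taken
$t0=96<<1=192
$t4=5-1=4
cmp $t4, 2  (cmp 4,2)
bne L0: taken
$t0=192<<1=384
$t4=4-1=3
cmp $t4, 2  (cmp 3,2)
bne L0: taken
$t0=384<<1=768
$t4=3-1=2
cmp $t4, 2  (cmp 2,2)
bne L0: not taken
$t0=768<<2=3072
halt.

3072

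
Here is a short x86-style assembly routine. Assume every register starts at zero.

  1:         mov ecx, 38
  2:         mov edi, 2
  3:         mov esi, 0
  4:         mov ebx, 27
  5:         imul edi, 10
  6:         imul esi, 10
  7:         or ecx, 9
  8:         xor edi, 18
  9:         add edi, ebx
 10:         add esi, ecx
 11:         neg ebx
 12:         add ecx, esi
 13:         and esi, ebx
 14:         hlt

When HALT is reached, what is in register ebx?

after mov ecx, 38: ecx=38
after mov edi, 2: edi=2
after mov esi, 0: esi=0
after mov ebx, 27: ebx=27
after imul edi, 10: edi=2*10=20
after imul esi, 10: esi=0*10=0
after or ecx, 9: ecx=38|9=47
after xor edi, 18: edi=20^18=6
after add edi, ebx: edi=6+27=33
after add esi, ecx: esi=0+47=47
after neg ebx: ebx=-(27)=-27
after add ecx, esi: ecx=47+47=94
after and esi, ebx: esi=47&(-27)=37
halt.

-27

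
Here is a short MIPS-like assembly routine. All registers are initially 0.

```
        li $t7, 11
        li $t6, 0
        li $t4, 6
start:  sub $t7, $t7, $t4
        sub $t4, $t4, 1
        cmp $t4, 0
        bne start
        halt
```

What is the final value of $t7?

li $t7, 11 → $t7=11
li $t6, 0 → $t6=0
li $t4, 6 → $t4=6
sub $t7, $t7, $t4 → $t7=11-6=5
sub $t4, $t4, 1 → $t4=6-1=5
cmp $t4, 0  (cmp 5,0)
bne start: taken
sub $t7, $t7, $t4 → $t7=5-5=0
sub $t4, $t4, 1 → $t4=5-1=4
cmp $t4, 0  (cmp 4,0)
bne start: taken
sub $t7, $t7, $t4 → $t7=0-4=-4
sub $t4, $t4, 1 → $t4=4-1=3
cmp $t4, 0  (cmp 3,0)
bne start: taken
sub $t7, $t7, $t4 → $t7=(-4)-3=-7
sub $t4, $t4, 1 → $t4=3-1=2
cmp $t4, 0  (cmp 2,0)
bne start: taken
sub $t7, $t7, $t4 → $t7=(-7)-2=-9
sub $t4, $t4, 1 → $t4=2-1=1
cmp $t4, 0  (cmp 1,0)
bne start: taken
sub $t7, $t7, $t4 → $t7=(-9)-1=-10
sub $t4, $t4, 1 → $t4=1-1=0
cmp $t4, 0  (cmp 0,0)
bne start: not taken
halt.

-10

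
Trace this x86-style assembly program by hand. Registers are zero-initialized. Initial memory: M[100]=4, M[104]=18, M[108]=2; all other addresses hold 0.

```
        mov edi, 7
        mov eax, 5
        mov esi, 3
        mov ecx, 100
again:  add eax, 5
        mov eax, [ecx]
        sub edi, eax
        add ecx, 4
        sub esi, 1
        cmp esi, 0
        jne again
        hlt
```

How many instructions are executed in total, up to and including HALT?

26

after mov edi, 7: edi=7
after mov eax, 5: eax=5
after mov esi, 3: esi=3
after mov ecx, 100: ecx=100
after add eax, 5: eax=5+5=10
after mov eax, [ecx]: eax=M[100]=4
after sub edi, eax: edi=7-4=3
after add ecx, 4: ecx=100+4=104
after sub esi, 1: esi=3-1=2
cmp esi, 0  (cmp 2,0)
jne again: taken
after add eax, 5: eax=4+5=9
after mov eax, [ecx]: eax=M[104]=18
after sub edi, eax: edi=3-18=-15
after add ecx, 4: ecx=104+4=108
after sub esi, 1: esi=2-1=1
cmp esi, 0  (cmp 1,0)
jne again: taken
after add eax, 5: eax=18+5=23
after mov eax, [ecx]: eax=M[108]=2
after sub edi, eax: edi=(-15)-2=-17
after add ecx, 4: ecx=108+4=112
after sub esi, 1: esi=1-1=0
cmp esi, 0  (cmp 0,0)
jne again: not taken
halt.
Total executed instructions: 26.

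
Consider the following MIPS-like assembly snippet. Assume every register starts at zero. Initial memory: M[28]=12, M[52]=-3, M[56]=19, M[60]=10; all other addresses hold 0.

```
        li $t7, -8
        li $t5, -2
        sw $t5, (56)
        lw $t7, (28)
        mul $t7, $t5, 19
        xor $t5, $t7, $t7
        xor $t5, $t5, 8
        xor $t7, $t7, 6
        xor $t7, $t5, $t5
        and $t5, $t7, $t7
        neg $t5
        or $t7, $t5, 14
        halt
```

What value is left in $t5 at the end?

0

li $t7, -8 → $t7=-8
li $t5, -2 → $t5=-2
sw $t5, (56) → M[56]=-2
lw $t7, (28) → $t7=M[28]=12
mul $t7, $t5, 19 → $t7=(-2)*19=-38
xor $t5, $t7, $t7 → $t5=(-38)^(-38)=0
xor $t5, $t5, 8 → $t5=0^8=8
xor $t7, $t7, 6 → $t7=(-38)^6=-36
xor $t7, $t5, $t5 → $t7=8^8=0
and $t5, $t7, $t7 → $t5=0&0=0
neg $t5 → $t5=-(0)=0
or $t7, $t5, 14 → $t7=0|14=14
halt.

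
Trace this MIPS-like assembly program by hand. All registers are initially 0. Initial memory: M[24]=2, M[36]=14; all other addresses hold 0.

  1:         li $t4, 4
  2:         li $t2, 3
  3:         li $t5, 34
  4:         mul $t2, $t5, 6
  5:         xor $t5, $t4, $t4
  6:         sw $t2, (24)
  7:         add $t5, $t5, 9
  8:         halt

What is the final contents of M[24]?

204

after li $t4, 4: $t4=4
after li $t2, 3: $t2=3
after li $t5, 34: $t5=34
after mul $t2, $t5, 6: $t2=34*6=204
after xor $t5, $t4, $t4: $t5=4^4=0
sw $t2, (24) → M[24]=204
after add $t5, $t5, 9: $t5=0+9=9
halt.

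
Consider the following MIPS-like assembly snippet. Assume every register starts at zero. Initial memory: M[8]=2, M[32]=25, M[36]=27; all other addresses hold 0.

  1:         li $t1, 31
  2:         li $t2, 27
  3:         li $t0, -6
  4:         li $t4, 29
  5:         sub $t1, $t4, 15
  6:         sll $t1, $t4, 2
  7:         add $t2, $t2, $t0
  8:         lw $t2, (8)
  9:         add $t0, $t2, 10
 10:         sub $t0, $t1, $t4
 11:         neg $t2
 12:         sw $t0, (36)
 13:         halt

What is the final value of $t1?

li $t1, 31 → $t1=31
li $t2, 27 → $t2=27
li $t0, -6 → $t0=-6
li $t4, 29 → $t4=29
sub $t1, $t4, 15 → $t1=29-15=14
sll $t1, $t4, 2 → $t1=29<<2=116
add $t2, $t2, $t0 → $t2=27+(-6)=21
lw $t2, (8) → $t2=M[8]=2
add $t0, $t2, 10 → $t0=2+10=12
sub $t0, $t1, $t4 → $t0=116-29=87
neg $t2 → $t2=-(2)=-2
sw $t0, (36) → M[36]=87
halt.

116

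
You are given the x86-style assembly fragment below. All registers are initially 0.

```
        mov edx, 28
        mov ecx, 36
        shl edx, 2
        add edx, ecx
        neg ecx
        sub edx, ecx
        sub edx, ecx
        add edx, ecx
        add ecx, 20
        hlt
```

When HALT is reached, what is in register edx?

after mov edx, 28: edx=28
after mov ecx, 36: ecx=36
after shl edx, 2: edx=28<<2=112
after add edx, ecx: edx=112+36=148
after neg ecx: ecx=-(36)=-36
after sub edx, ecx: edx=148-(-36)=184
after sub edx, ecx: edx=184-(-36)=220
after add edx, ecx: edx=220+(-36)=184
after add ecx, 20: ecx=(-36)+20=-16
halt.

184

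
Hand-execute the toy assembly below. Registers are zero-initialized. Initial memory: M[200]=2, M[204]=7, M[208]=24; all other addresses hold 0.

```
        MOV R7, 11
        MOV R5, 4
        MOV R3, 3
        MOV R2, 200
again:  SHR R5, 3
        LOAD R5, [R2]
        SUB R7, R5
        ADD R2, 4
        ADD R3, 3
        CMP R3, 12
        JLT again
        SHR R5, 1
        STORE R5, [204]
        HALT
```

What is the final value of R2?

212

MOV R7, 11 → R7=11
MOV R5, 4 → R5=4
MOV R3, 3 → R3=3
MOV R2, 200 → R2=200
SHR R5, 3 → R5=4>>3=0
LOAD R5, [R2] → R5=M[200]=2
SUB R7, R5 → R7=11-2=9
ADD R2, 4 → R2=200+4=204
ADD R3, 3 → R3=3+3=6
CMP R3, 12  (cmp 6,12)
JLT again: taken
SHR R5, 3 → R5=2>>3=0
LOAD R5, [R2] → R5=M[204]=7
SUB R7, R5 → R7=9-7=2
ADD R2, 4 → R2=204+4=208
ADD R3, 3 → R3=6+3=9
CMP R3, 12  (cmp 9,12)
JLT again: taken
SHR R5, 3 → R5=7>>3=0
LOAD R5, [R2] → R5=M[208]=24
SUB R7, R5 → R7=2-24=-22
ADD R2, 4 → R2=208+4=212
ADD R3, 3 → R3=9+3=12
CMP R3, 12  (cmp 12,12)
JLT again: not taken
SHR R5, 1 → R5=24>>1=12
STORE R5, [204] → M[204]=12
halt.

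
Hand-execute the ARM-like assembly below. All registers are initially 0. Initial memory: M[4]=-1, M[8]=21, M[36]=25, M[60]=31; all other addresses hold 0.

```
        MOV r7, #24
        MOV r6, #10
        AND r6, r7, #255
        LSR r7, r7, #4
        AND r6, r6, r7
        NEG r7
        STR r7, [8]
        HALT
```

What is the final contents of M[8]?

-1

r7=24
r6=10
r6=24&255=24
r7=24>>4=1
r6=24&1=0
r7=-(1)=-1
STR r7, [8] → M[8]=-1
halt.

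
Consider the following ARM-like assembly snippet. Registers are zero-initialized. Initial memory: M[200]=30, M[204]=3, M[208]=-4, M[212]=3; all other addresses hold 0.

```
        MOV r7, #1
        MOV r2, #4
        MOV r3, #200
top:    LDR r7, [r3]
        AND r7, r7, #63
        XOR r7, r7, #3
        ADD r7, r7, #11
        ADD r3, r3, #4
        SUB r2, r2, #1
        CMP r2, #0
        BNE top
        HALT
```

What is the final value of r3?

216

MOV r7, #1 → r7=1
MOV r2, #4 → r2=4
MOV r3, #200 → r3=200
LDR r7, [r3] → r7=M[200]=30
AND r7, r7, #63 → r7=30&63=30
XOR r7, r7, #3 → r7=30^3=29
ADD r7, r7, #11 → r7=29+11=40
ADD r3, r3, #4 → r3=200+4=204
SUB r2, r2, #1 → r2=4-1=3
CMP r2, #0  (cmp 3,0)
BNE top: taken
LDR r7, [r3] → r7=M[204]=3
AND r7, r7, #63 → r7=3&63=3
XOR r7, r7, #3 → r7=3^3=0
ADD r7, r7, #11 → r7=0+11=11
ADD r3, r3, #4 → r3=204+4=208
SUB r2, r2, #1 → r2=3-1=2
CMP r2, #0  (cmp 2,0)
BNE top: taken
LDR r7, [r3] → r7=M[208]=-4
AND r7, r7, #63 → r7=(-4)&63=60
XOR r7, r7, #3 → r7=60^3=63
ADD r7, r7, #11 → r7=63+11=74
ADD r3, r3, #4 → r3=208+4=212
SUB r2, r2, #1 → r2=2-1=1
CMP r2, #0  (cmp 1,0)
BNE top: taken
LDR r7, [r3] → r7=M[212]=3
AND r7, r7, #63 → r7=3&63=3
XOR r7, r7, #3 → r7=3^3=0
ADD r7, r7, #11 → r7=0+11=11
ADD r3, r3, #4 → r3=212+4=216
SUB r2, r2, #1 → r2=1-1=0
CMP r2, #0  (cmp 0,0)
BNE top: not taken
halt.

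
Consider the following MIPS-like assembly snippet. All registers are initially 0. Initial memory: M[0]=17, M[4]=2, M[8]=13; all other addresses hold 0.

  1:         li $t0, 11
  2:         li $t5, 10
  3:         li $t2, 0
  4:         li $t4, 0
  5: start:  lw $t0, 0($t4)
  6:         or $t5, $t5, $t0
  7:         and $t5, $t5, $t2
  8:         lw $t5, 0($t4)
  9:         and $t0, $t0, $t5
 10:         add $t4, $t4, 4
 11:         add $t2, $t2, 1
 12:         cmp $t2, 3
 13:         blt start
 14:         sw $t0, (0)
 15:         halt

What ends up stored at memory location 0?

after li $t0, 11: $t0=11
after li $t5, 10: $t5=10
after li $t2, 0: $t2=0
after li $t4, 0: $t4=0
after lw $t0, 0($t4): $t0=M[0]=17
after or $t5, $t5, $t0: $t5=10|17=27
after and $t5, $t5, $t2: $t5=27&0=0
after lw $t5, 0($t4): $t5=M[0]=17
after and $t0, $t0, $t5: $t0=17&17=17
after add $t4, $t4, 4: $t4=0+4=4
after add $t2, $t2, 1: $t2=0+1=1
cmp $t2, 3  (cmp 1,3)
blt start: taken
after lw $t0, 0($t4): $t0=M[4]=2
after or $t5, $t5, $t0: $t5=17|2=19
after and $t5, $t5, $t2: $t5=19&1=1
after lw $t5, 0($t4): $t5=M[4]=2
after and $t0, $t0, $t5: $t0=2&2=2
after add $t4, $t4, 4: $t4=4+4=8
after add $t2, $t2, 1: $t2=1+1=2
cmp $t2, 3  (cmp 2,3)
blt start: taken
after lw $t0, 0($t4): $t0=M[8]=13
after or $t5, $t5, $t0: $t5=2|13=15
after and $t5, $t5, $t2: $t5=15&2=2
after lw $t5, 0($t4): $t5=M[8]=13
after and $t0, $t0, $t5: $t0=13&13=13
after add $t4, $t4, 4: $t4=8+4=12
after add $t2, $t2, 1: $t2=2+1=3
cmp $t2, 3  (cmp 3,3)
blt start: not taken
sw $t0, (0) → M[0]=13
halt.

13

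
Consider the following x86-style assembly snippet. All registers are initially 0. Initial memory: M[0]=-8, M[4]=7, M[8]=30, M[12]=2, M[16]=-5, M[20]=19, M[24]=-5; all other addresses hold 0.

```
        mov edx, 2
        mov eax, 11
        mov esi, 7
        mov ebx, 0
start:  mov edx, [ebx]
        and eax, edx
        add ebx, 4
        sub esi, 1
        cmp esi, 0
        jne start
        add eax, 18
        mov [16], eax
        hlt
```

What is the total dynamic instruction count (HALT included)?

49

after mov edx, 2: edx=2
after mov eax, 11: eax=11
after mov esi, 7: esi=7
after mov ebx, 0: ebx=0
after mov edx, [ebx]: edx=M[0]=-8
after and eax, edx: eax=11&(-8)=8
after add ebx, 4: ebx=0+4=4
after sub esi, 1: esi=7-1=6
cmp esi, 0  (cmp 6,0)
jne start: taken
after mov edx, [ebx]: edx=M[4]=7
after and eax, edx: eax=8&7=0
after add ebx, 4: ebx=4+4=8
after sub esi, 1: esi=6-1=5
cmp esi, 0  (cmp 5,0)
jne start: taken
after mov edx, [ebx]: edx=M[8]=30
after and eax, edx: eax=0&30=0
after add ebx, 4: ebx=8+4=12
after sub esi, 1: esi=5-1=4
cmp esi, 0  (cmp 4,0)
jne start: taken
after mov edx, [ebx]: edx=M[12]=2
after and eax, edx: eax=0&2=0
after add ebx, 4: ebx=12+4=16
after sub esi, 1: esi=4-1=3
cmp esi, 0  (cmp 3,0)
jne start: taken
after mov edx, [ebx]: edx=M[16]=-5
after and eax, edx: eax=0&(-5)=0
after add ebx, 4: ebx=16+4=20
after sub esi, 1: esi=3-1=2
cmp esi, 0  (cmp 2,0)
jne start: taken
after mov edx, [ebx]: edx=M[20]=19
after and eax, edx: eax=0&19=0
after add ebx, 4: ebx=20+4=24
after sub esi, 1: esi=2-1=1
cmp esi, 0  (cmp 1,0)
jne start: taken
after mov edx, [ebx]: edx=M[24]=-5
after and eax, edx: eax=0&(-5)=0
after add ebx, 4: ebx=24+4=28
after sub esi, 1: esi=1-1=0
cmp esi, 0  (cmp 0,0)
jne start: not taken
after add eax, 18: eax=0+18=18
mov [16], eax → M[16]=18
halt.
Total executed instructions: 49.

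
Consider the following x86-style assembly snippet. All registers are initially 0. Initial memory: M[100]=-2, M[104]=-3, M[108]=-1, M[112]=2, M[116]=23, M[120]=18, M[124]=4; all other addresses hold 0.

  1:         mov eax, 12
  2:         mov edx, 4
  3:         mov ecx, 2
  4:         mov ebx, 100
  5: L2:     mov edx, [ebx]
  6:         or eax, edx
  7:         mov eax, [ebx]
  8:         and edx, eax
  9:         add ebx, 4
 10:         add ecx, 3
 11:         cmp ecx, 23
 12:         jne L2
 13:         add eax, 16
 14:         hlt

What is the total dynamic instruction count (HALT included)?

eax=12
edx=4
ecx=2
ebx=100
edx=M[100]=-2
eax=12|(-2)=-2
eax=M[100]=-2
edx=(-2)&(-2)=-2
ebx=100+4=104
ecx=2+3=5
cmp ecx, 23  (cmp 5,23)
jne L2: taken
edx=M[104]=-3
eax=(-2)|(-3)=-1
eax=M[104]=-3
edx=(-3)&(-3)=-3
ebx=104+4=108
ecx=5+3=8
cmp ecx, 23  (cmp 8,23)
jne L2: taken
edx=M[108]=-1
eax=(-3)|(-1)=-1
eax=M[108]=-1
edx=(-1)&(-1)=-1
ebx=108+4=112
ecx=8+3=11
cmp ecx, 23  (cmp 11,23)
jne L2: taken
edx=M[112]=2
eax=(-1)|2=-1
eax=M[112]=2
edx=2&2=2
ebx=112+4=116
ecx=11+3=14
cmp ecx, 23  (cmp 14,23)
jne L2: taken
edx=M[116]=23
eax=2|23=23
eax=M[116]=23
edx=23&23=23
ebx=116+4=120
ecx=14+3=17
cmp ecx, 23  (cmp 17,23)
jne L2: taken
edx=M[120]=18
eax=23|18=23
eax=M[120]=18
edx=18&18=18
ebx=120+4=124
ecx=17+3=20
cmp ecx, 23  (cmp 20,23)
jne L2: taken
edx=M[124]=4
eax=18|4=22
eax=M[124]=4
edx=4&4=4
ebx=124+4=128
ecx=20+3=23
cmp ecx, 23  (cmp 23,23)
jne L2: not taken
eax=4+16=20
halt.
Total executed instructions: 62.

62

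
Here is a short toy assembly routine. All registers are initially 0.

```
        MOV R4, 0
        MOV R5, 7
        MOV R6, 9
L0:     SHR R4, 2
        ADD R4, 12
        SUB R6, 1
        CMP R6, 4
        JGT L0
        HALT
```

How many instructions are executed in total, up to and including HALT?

29

after MOV R4, 0: R4=0
after MOV R5, 7: R5=7
after MOV R6, 9: R6=9
after SHR R4, 2: R4=0>>2=0
after ADD R4, 12: R4=0+12=12
after SUB R6, 1: R6=9-1=8
CMP R6, 4  (cmp 8,4)
JGT L0: taken
after SHR R4, 2: R4=12>>2=3
after ADD R4, 12: R4=3+12=15
after SUB R6, 1: R6=8-1=7
CMP R6, 4  (cmp 7,4)
JGT L0: taken
after SHR R4, 2: R4=15>>2=3
after ADD R4, 12: R4=3+12=15
after SUB R6, 1: R6=7-1=6
CMP R6, 4  (cmp 6,4)
JGT L0: taken
after SHR R4, 2: R4=15>>2=3
after ADD R4, 12: R4=3+12=15
after SUB R6, 1: R6=6-1=5
CMP R6, 4  (cmp 5,4)
JGT L0: taken
after SHR R4, 2: R4=15>>2=3
after ADD R4, 12: R4=3+12=15
after SUB R6, 1: R6=5-1=4
CMP R6, 4  (cmp 4,4)
JGT L0: not taken
halt.
Total executed instructions: 29.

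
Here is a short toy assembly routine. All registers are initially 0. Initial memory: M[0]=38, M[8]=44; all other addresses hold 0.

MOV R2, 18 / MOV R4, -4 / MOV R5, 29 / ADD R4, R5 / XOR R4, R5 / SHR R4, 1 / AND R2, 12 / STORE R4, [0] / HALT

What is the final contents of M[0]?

after MOV R2, 18: R2=18
after MOV R4, -4: R4=-4
after MOV R5, 29: R5=29
after ADD R4, R5: R4=(-4)+29=25
after XOR R4, R5: R4=25^29=4
after SHR R4, 1: R4=4>>1=2
after AND R2, 12: R2=18&12=0
STORE R4, [0] → M[0]=2
halt.

2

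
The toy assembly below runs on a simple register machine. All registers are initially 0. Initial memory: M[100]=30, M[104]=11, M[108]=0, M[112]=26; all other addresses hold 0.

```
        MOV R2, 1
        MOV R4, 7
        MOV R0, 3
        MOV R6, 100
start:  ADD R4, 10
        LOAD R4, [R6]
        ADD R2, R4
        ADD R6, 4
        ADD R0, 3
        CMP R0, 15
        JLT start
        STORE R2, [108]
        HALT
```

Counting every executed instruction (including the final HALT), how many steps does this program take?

34

MOV R2, 1 → R2=1
MOV R4, 7 → R4=7
MOV R0, 3 → R0=3
MOV R6, 100 → R6=100
ADD R4, 10 → R4=7+10=17
LOAD R4, [R6] → R4=M[100]=30
ADD R2, R4 → R2=1+30=31
ADD R6, 4 → R6=100+4=104
ADD R0, 3 → R0=3+3=6
CMP R0, 15  (cmp 6,15)
JLT start: taken
ADD R4, 10 → R4=30+10=40
LOAD R4, [R6] → R4=M[104]=11
ADD R2, R4 → R2=31+11=42
ADD R6, 4 → R6=104+4=108
ADD R0, 3 → R0=6+3=9
CMP R0, 15  (cmp 9,15)
JLT start: taken
ADD R4, 10 → R4=11+10=21
LOAD R4, [R6] → R4=M[108]=0
ADD R2, R4 → R2=42+0=42
ADD R6, 4 → R6=108+4=112
ADD R0, 3 → R0=9+3=12
CMP R0, 15  (cmp 12,15)
JLT start: taken
ADD R4, 10 → R4=0+10=10
LOAD R4, [R6] → R4=M[112]=26
ADD R2, R4 → R2=42+26=68
ADD R6, 4 → R6=112+4=116
ADD R0, 3 → R0=12+3=15
CMP R0, 15  (cmp 15,15)
JLT start: not taken
STORE R2, [108] → M[108]=68
halt.
Total executed instructions: 34.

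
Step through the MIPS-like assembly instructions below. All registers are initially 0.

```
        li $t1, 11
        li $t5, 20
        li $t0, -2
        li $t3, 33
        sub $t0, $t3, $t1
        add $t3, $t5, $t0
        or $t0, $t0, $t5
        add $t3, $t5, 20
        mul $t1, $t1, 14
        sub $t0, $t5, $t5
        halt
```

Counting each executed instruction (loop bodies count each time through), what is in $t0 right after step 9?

li $t1, 11 → $t1=11
li $t5, 20 → $t5=20
li $t0, -2 → $t0=-2
li $t3, 33 → $t3=33
sub $t0, $t3, $t1 → $t0=33-11=22
add $t3, $t5, $t0 → $t3=20+22=42
or $t0, $t0, $t5 → $t0=22|20=22
add $t3, $t5, 20 → $t3=20+20=40
mul $t1, $t1, 14 → $t1=11*14=154
After step 9: $t0 = 22.

22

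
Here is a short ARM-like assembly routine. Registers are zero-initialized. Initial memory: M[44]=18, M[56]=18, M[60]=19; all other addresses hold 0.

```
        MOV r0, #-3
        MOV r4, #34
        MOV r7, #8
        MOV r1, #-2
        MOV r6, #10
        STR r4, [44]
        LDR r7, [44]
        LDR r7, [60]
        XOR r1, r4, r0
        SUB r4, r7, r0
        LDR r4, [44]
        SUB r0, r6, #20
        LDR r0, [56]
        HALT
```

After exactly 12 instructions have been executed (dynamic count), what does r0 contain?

MOV r0, #-3 → r0=-3
MOV r4, #34 → r4=34
MOV r7, #8 → r7=8
MOV r1, #-2 → r1=-2
MOV r6, #10 → r6=10
STR r4, [44] → M[44]=34
LDR r7, [44] → r7=M[44]=34
LDR r7, [60] → r7=M[60]=19
XOR r1, r4, r0 → r1=34^(-3)=-33
SUB r4, r7, r0 → r4=19-(-3)=22
LDR r4, [44] → r4=M[44]=34
SUB r0, r6, #20 → r0=10-20=-10
After step 12: r0 = -10.

-10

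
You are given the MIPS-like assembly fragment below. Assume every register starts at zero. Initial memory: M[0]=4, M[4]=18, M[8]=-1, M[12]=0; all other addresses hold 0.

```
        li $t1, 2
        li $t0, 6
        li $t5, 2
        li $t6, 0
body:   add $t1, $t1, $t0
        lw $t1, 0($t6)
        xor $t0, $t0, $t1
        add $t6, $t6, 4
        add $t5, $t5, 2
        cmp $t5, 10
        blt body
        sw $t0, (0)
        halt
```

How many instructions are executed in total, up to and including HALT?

after li $t1, 2: $t1=2
after li $t0, 6: $t0=6
after li $t5, 2: $t5=2
after li $t6, 0: $t6=0
after add $t1, $t1, $t0: $t1=2+6=8
after lw $t1, 0($t6): $t1=M[0]=4
after xor $t0, $t0, $t1: $t0=6^4=2
after add $t6, $t6, 4: $t6=0+4=4
after add $t5, $t5, 2: $t5=2+2=4
cmp $t5, 10  (cmp 4,10)
blt body: taken
after add $t1, $t1, $t0: $t1=4+2=6
after lw $t1, 0($t6): $t1=M[4]=18
after xor $t0, $t0, $t1: $t0=2^18=16
after add $t6, $t6, 4: $t6=4+4=8
after add $t5, $t5, 2: $t5=4+2=6
cmp $t5, 10  (cmp 6,10)
blt body: taken
after add $t1, $t1, $t0: $t1=18+16=34
after lw $t1, 0($t6): $t1=M[8]=-1
after xor $t0, $t0, $t1: $t0=16^(-1)=-17
after add $t6, $t6, 4: $t6=8+4=12
after add $t5, $t5, 2: $t5=6+2=8
cmp $t5, 10  (cmp 8,10)
blt body: taken
after add $t1, $t1, $t0: $t1=(-1)+(-17)=-18
after lw $t1, 0($t6): $t1=M[12]=0
after xor $t0, $t0, $t1: $t0=(-17)^0=-17
after add $t6, $t6, 4: $t6=12+4=16
after add $t5, $t5, 2: $t5=8+2=10
cmp $t5, 10  (cmp 10,10)
blt body: not taken
sw $t0, (0) → M[0]=-17
halt.
Total executed instructions: 34.

34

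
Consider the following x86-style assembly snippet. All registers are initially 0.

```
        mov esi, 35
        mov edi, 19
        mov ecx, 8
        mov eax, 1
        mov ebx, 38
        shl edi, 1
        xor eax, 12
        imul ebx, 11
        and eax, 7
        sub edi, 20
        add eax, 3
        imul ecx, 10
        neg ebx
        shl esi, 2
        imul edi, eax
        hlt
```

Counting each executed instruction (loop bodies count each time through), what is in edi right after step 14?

18

esi=35
edi=19
ecx=8
eax=1
ebx=38
edi=19<<1=38
eax=1^12=13
ebx=38*11=418
eax=13&7=5
edi=38-20=18
eax=5+3=8
ecx=8*10=80
ebx=-(418)=-418
esi=35<<2=140
After step 14: edi = 18.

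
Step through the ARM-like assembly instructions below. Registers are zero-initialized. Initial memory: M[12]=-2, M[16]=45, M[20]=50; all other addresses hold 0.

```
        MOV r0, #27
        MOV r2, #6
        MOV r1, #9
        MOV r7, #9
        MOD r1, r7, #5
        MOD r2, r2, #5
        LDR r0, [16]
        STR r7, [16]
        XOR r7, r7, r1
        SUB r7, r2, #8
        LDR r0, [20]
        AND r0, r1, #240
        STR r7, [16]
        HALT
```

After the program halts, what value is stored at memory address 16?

-7

r0=27
r2=6
r1=9
r7=9
r1=9%5=4
r2=6%5=1
r0=M[16]=45
STR r7, [16] → M[16]=9
r7=9^4=13
r7=1-8=-7
r0=M[20]=50
r0=4&240=0
STR r7, [16] → M[16]=-7
halt.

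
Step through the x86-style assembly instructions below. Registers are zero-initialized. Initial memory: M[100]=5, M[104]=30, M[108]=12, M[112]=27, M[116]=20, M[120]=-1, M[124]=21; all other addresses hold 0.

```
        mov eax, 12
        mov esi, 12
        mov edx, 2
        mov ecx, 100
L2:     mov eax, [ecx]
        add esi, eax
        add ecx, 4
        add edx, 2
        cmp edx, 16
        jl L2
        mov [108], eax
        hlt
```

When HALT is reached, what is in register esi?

126

mov eax, 12 → eax=12
mov esi, 12 → esi=12
mov edx, 2 → edx=2
mov ecx, 100 → ecx=100
mov eax, [ecx] → eax=M[100]=5
add esi, eax → esi=12+5=17
add ecx, 4 → ecx=100+4=104
add edx, 2 → edx=2+2=4
cmp edx, 16  (cmp 4,16)
jl L2: taken
mov eax, [ecx] → eax=M[104]=30
add esi, eax → esi=17+30=47
add ecx, 4 → ecx=104+4=108
add edx, 2 → edx=4+2=6
cmp edx, 16  (cmp 6,16)
jl L2: taken
mov eax, [ecx] → eax=M[108]=12
add esi, eax → esi=47+12=59
add ecx, 4 → ecx=108+4=112
add edx, 2 → edx=6+2=8
cmp edx, 16  (cmp 8,16)
jl L2: taken
mov eax, [ecx] → eax=M[112]=27
add esi, eax → esi=59+27=86
add ecx, 4 → ecx=112+4=116
add edx, 2 → edx=8+2=10
cmp edx, 16  (cmp 10,16)
jl L2: taken
mov eax, [ecx] → eax=M[116]=20
add esi, eax → esi=86+20=106
add ecx, 4 → ecx=116+4=120
add edx, 2 → edx=10+2=12
cmp edx, 16  (cmp 12,16)
jl L2: taken
mov eax, [ecx] → eax=M[120]=-1
add esi, eax → esi=106+(-1)=105
add ecx, 4 → ecx=120+4=124
add edx, 2 → edx=12+2=14
cmp edx, 16  (cmp 14,16)
jl L2: taken
mov eax, [ecx] → eax=M[124]=21
add esi, eax → esi=105+21=126
add ecx, 4 → ecx=124+4=128
add edx, 2 → edx=14+2=16
cmp edx, 16  (cmp 16,16)
jl L2: not taken
mov [108], eax → M[108]=21
halt.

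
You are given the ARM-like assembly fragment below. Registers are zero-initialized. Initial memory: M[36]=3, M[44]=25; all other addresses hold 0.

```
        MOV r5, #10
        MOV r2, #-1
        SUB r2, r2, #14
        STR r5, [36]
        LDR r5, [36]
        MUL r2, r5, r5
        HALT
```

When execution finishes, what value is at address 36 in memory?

MOV r5, #10 → r5=10
MOV r2, #-1 → r2=-1
SUB r2, r2, #14 → r2=(-1)-14=-15
STR r5, [36] → M[36]=10
LDR r5, [36] → r5=M[36]=10
MUL r2, r5, r5 → r2=10*10=100
halt.

10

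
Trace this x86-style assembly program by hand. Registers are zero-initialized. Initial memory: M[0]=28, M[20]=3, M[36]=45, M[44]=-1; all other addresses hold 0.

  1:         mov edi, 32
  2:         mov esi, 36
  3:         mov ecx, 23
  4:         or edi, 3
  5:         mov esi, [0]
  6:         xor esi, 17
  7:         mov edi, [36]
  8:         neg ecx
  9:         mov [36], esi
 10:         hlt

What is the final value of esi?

after mov edi, 32: edi=32
after mov esi, 36: esi=36
after mov ecx, 23: ecx=23
after or edi, 3: edi=32|3=35
after mov esi, [0]: esi=M[0]=28
after xor esi, 17: esi=28^17=13
after mov edi, [36]: edi=M[36]=45
after neg ecx: ecx=-(23)=-23
mov [36], esi → M[36]=13
halt.

13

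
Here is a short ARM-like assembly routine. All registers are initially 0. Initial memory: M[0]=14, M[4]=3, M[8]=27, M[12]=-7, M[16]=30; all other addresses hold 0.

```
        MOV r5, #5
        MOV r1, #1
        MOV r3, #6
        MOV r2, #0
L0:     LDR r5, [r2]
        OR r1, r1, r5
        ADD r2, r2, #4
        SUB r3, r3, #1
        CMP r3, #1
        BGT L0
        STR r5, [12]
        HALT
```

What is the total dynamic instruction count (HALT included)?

36

after MOV r5, #5: r5=5
after MOV r1, #1: r1=1
after MOV r3, #6: r3=6
after MOV r2, #0: r2=0
after LDR r5, [r2]: r5=M[0]=14
after OR r1, r1, r5: r1=1|14=15
after ADD r2, r2, #4: r2=0+4=4
after SUB r3, r3, #1: r3=6-1=5
CMP r3, #1  (cmp 5,1)
BGT L0: taken
after LDR r5, [r2]: r5=M[4]=3
after OR r1, r1, r5: r1=15|3=15
after ADD r2, r2, #4: r2=4+4=8
after SUB r3, r3, #1: r3=5-1=4
CMP r3, #1  (cmp 4,1)
BGT L0: taken
after LDR r5, [r2]: r5=M[8]=27
after OR r1, r1, r5: r1=15|27=31
after ADD r2, r2, #4: r2=8+4=12
after SUB r3, r3, #1: r3=4-1=3
CMP r3, #1  (cmp 3,1)
BGT L0: taken
after LDR r5, [r2]: r5=M[12]=-7
after OR r1, r1, r5: r1=31|(-7)=-1
after ADD r2, r2, #4: r2=12+4=16
after SUB r3, r3, #1: r3=3-1=2
CMP r3, #1  (cmp 2,1)
BGT L0: taken
after LDR r5, [r2]: r5=M[16]=30
after OR r1, r1, r5: r1=(-1)|30=-1
after ADD r2, r2, #4: r2=16+4=20
after SUB r3, r3, #1: r3=2-1=1
CMP r3, #1  (cmp 1,1)
BGT L0: not taken
STR r5, [12] → M[12]=30
halt.
Total executed instructions: 36.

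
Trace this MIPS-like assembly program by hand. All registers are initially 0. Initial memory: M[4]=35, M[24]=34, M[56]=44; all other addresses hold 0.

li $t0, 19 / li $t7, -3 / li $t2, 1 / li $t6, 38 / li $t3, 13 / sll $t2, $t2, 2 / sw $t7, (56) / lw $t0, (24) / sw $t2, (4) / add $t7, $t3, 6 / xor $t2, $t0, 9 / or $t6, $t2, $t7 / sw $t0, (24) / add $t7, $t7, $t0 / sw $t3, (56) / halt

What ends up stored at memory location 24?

li $t0, 19 → $t0=19
li $t7, -3 → $t7=-3
li $t2, 1 → $t2=1
li $t6, 38 → $t6=38
li $t3, 13 → $t3=13
sll $t2, $t2, 2 → $t2=1<<2=4
sw $t7, (56) → M[56]=-3
lw $t0, (24) → $t0=M[24]=34
sw $t2, (4) → M[4]=4
add $t7, $t3, 6 → $t7=13+6=19
xor $t2, $t0, 9 → $t2=34^9=43
or $t6, $t2, $t7 → $t6=43|19=59
sw $t0, (24) → M[24]=34
add $t7, $t7, $t0 → $t7=19+34=53
sw $t3, (56) → M[56]=13
halt.

34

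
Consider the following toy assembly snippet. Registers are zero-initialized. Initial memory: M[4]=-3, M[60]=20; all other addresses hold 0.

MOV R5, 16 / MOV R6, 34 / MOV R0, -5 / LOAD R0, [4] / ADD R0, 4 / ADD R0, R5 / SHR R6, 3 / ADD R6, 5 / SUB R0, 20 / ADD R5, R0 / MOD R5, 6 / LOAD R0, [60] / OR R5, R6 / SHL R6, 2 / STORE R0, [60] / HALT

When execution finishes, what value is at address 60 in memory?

MOV R5, 16 → R5=16
MOV R6, 34 → R6=34
MOV R0, -5 → R0=-5
LOAD R0, [4] → R0=M[4]=-3
ADD R0, 4 → R0=(-3)+4=1
ADD R0, R5 → R0=1+16=17
SHR R6, 3 → R6=34>>3=4
ADD R6, 5 → R6=4+5=9
SUB R0, 20 → R0=17-20=-3
ADD R5, R0 → R5=16+(-3)=13
MOD R5, 6 → R5=13%6=1
LOAD R0, [60] → R0=M[60]=20
OR R5, R6 → R5=1|9=9
SHL R6, 2 → R6=9<<2=36
STORE R0, [60] → M[60]=20
halt.

20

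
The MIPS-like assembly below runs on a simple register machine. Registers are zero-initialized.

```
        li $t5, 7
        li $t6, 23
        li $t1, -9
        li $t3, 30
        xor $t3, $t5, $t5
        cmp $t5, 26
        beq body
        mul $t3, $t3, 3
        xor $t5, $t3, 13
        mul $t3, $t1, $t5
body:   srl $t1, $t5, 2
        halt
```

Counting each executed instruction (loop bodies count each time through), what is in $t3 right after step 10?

$t5=7
$t6=23
$t1=-9
$t3=30
$t3=7^7=0
cmp $t5, 26  (cmp 7,26)
beq body: not taken
$t3=0*3=0
$t5=0^13=13
$t3=(-9)*13=-117
After step 10: $t3 = -117.

-117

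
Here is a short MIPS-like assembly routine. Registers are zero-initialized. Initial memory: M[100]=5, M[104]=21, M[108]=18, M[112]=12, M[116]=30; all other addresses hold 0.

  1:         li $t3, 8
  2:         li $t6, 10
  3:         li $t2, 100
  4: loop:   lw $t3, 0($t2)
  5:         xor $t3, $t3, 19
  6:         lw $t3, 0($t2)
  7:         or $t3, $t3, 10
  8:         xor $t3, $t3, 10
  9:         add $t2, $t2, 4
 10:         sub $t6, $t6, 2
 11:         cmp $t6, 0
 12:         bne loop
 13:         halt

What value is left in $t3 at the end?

20

after li $t3, 8: $t3=8
after li $t6, 10: $t6=10
after li $t2, 100: $t2=100
after lw $t3, 0($t2): $t3=M[100]=5
after xor $t3, $t3, 19: $t3=5^19=22
after lw $t3, 0($t2): $t3=M[100]=5
after or $t3, $t3, 10: $t3=5|10=15
after xor $t3, $t3, 10: $t3=15^10=5
after add $t2, $t2, 4: $t2=100+4=104
after sub $t6, $t6, 2: $t6=10-2=8
cmp $t6, 0  (cmp 8,0)
bne loop: taken
after lw $t3, 0($t2): $t3=M[104]=21
after xor $t3, $t3, 19: $t3=21^19=6
after lw $t3, 0($t2): $t3=M[104]=21
after or $t3, $t3, 10: $t3=21|10=31
after xor $t3, $t3, 10: $t3=31^10=21
after add $t2, $t2, 4: $t2=104+4=108
after sub $t6, $t6, 2: $t6=8-2=6
cmp $t6, 0  (cmp 6,0)
bne loop: taken
after lw $t3, 0($t2): $t3=M[108]=18
after xor $t3, $t3, 19: $t3=18^19=1
after lw $t3, 0($t2): $t3=M[108]=18
after or $t3, $t3, 10: $t3=18|10=26
after xor $t3, $t3, 10: $t3=26^10=16
after add $t2, $t2, 4: $t2=108+4=112
after sub $t6, $t6, 2: $t6=6-2=4
cmp $t6, 0  (cmp 4,0)
bne loop: taken
after lw $t3, 0($t2): $t3=M[112]=12
after xor $t3, $t3, 19: $t3=12^19=31
after lw $t3, 0($t2): $t3=M[112]=12
after or $t3, $t3, 10: $t3=12|10=14
after xor $t3, $t3, 10: $t3=14^10=4
after add $t2, $t2, 4: $t2=112+4=116
after sub $t6, $t6, 2: $t6=4-2=2
cmp $t6, 0  (cmp 2,0)
bne loop: taken
after lw $t3, 0($t2): $t3=M[116]=30
after xor $t3, $t3, 19: $t3=30^19=13
after lw $t3, 0($t2): $t3=M[116]=30
after or $t3, $t3, 10: $t3=30|10=30
after xor $t3, $t3, 10: $t3=30^10=20
after add $t2, $t2, 4: $t2=116+4=120
after sub $t6, $t6, 2: $t6=2-2=0
cmp $t6, 0  (cmp 0,0)
bne loop: not taken
halt.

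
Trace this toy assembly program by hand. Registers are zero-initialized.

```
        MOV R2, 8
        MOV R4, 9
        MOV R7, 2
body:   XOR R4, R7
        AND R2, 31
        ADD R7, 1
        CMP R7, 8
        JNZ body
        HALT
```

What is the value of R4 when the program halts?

8

MOV R2, 8 → R2=8
MOV R4, 9 → R4=9
MOV R7, 2 → R7=2
XOR R4, R7 → R4=9^2=11
AND R2, 31 → R2=8&31=8
ADD R7, 1 → R7=2+1=3
CMP R7, 8  (cmp 3,8)
JNZ body: taken
XOR R4, R7 → R4=11^3=8
AND R2, 31 → R2=8&31=8
ADD R7, 1 → R7=3+1=4
CMP R7, 8  (cmp 4,8)
JNZ body: taken
XOR R4, R7 → R4=8^4=12
AND R2, 31 → R2=8&31=8
ADD R7, 1 → R7=4+1=5
CMP R7, 8  (cmp 5,8)
JNZ body: taken
XOR R4, R7 → R4=12^5=9
AND R2, 31 → R2=8&31=8
ADD R7, 1 → R7=5+1=6
CMP R7, 8  (cmp 6,8)
JNZ body: taken
XOR R4, R7 → R4=9^6=15
AND R2, 31 → R2=8&31=8
ADD R7, 1 → R7=6+1=7
CMP R7, 8  (cmp 7,8)
JNZ body: taken
XOR R4, R7 → R4=15^7=8
AND R2, 31 → R2=8&31=8
ADD R7, 1 → R7=7+1=8
CMP R7, 8  (cmp 8,8)
JNZ body: not taken
halt.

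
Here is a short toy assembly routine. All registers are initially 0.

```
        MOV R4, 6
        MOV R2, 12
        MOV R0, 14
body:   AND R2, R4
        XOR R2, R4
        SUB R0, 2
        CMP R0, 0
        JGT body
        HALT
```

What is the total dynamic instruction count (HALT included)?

MOV R4, 6 → R4=6
MOV R2, 12 → R2=12
MOV R0, 14 → R0=14
AND R2, R4 → R2=12&6=4
XOR R2, R4 → R2=4^6=2
SUB R0, 2 → R0=14-2=12
CMP R0, 0  (cmp 12,0)
JGT body: taken
AND R2, R4 → R2=2&6=2
XOR R2, R4 → R2=2^6=4
SUB R0, 2 → R0=12-2=10
CMP R0, 0  (cmp 10,0)
JGT body: taken
AND R2, R4 → R2=4&6=4
XOR R2, R4 → R2=4^6=2
SUB R0, 2 → R0=10-2=8
CMP R0, 0  (cmp 8,0)
JGT body: taken
AND R2, R4 → R2=2&6=2
XOR R2, R4 → R2=2^6=4
SUB R0, 2 → R0=8-2=6
CMP R0, 0  (cmp 6,0)
JGT body: taken
AND R2, R4 → R2=4&6=4
XOR R2, R4 → R2=4^6=2
SUB R0, 2 → R0=6-2=4
CMP R0, 0  (cmp 4,0)
JGT body: taken
AND R2, R4 → R2=2&6=2
XOR R2, R4 → R2=2^6=4
SUB R0, 2 → R0=4-2=2
CMP R0, 0  (cmp 2,0)
JGT body: taken
AND R2, R4 → R2=4&6=4
XOR R2, R4 → R2=4^6=2
SUB R0, 2 → R0=2-2=0
CMP R0, 0  (cmp 0,0)
JGT body: not taken
halt.
Total executed instructions: 39.

39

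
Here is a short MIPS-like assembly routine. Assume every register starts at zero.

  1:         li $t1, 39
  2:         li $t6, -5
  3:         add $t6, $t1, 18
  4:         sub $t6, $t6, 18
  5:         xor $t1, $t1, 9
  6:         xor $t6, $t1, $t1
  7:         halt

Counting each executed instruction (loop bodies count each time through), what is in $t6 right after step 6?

$t1=39
$t6=-5
$t6=39+18=57
$t6=57-18=39
$t1=39^9=46
$t6=46^46=0
After step 6: $t6 = 0.

0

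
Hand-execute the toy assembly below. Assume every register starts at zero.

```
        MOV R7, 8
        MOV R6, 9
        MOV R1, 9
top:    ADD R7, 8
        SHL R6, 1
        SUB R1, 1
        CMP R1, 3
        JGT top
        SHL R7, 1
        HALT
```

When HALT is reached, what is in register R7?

MOV R7, 8 → R7=8
MOV R6, 9 → R6=9
MOV R1, 9 → R1=9
ADD R7, 8 → R7=8+8=16
SHL R6, 1 → R6=9<<1=18
SUB R1, 1 → R1=9-1=8
CMP R1, 3  (cmp 8,3)
JGT top: taken
ADD R7, 8 → R7=16+8=24
SHL R6, 1 → R6=18<<1=36
SUB R1, 1 → R1=8-1=7
CMP R1, 3  (cmp 7,3)
JGT top: taken
ADD R7, 8 → R7=24+8=32
SHL R6, 1 → R6=36<<1=72
SUB R1, 1 → R1=7-1=6
CMP R1, 3  (cmp 6,3)
JGT top: taken
ADD R7, 8 → R7=32+8=40
SHL R6, 1 → R6=72<<1=144
SUB R1, 1 → R1=6-1=5
CMP R1, 3  (cmp 5,3)
JGT top: taken
ADD R7, 8 → R7=40+8=48
SHL R6, 1 → R6=144<<1=288
SUB R1, 1 → R1=5-1=4
CMP R1, 3  (cmp 4,3)
JGT top: taken
ADD R7, 8 → R7=48+8=56
SHL R6, 1 → R6=288<<1=576
SUB R1, 1 → R1=4-1=3
CMP R1, 3  (cmp 3,3)
JGT top: not taken
SHL R7, 1 → R7=56<<1=112
halt.

112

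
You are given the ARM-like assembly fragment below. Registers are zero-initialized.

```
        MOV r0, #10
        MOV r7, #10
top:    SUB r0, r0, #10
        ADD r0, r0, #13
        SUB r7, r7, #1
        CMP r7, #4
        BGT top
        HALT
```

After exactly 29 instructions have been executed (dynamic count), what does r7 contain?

5

MOV r0, #10 → r0=10
MOV r7, #10 → r7=10
SUB r0, r0, #10 → r0=10-10=0
ADD r0, r0, #13 → r0=0+13=13
SUB r7, r7, #1 → r7=10-1=9
CMP r7, #4  (cmp 9,4)
BGT top: taken
SUB r0, r0, #10 → r0=13-10=3
ADD r0, r0, #13 → r0=3+13=16
SUB r7, r7, #1 → r7=9-1=8
CMP r7, #4  (cmp 8,4)
BGT top: taken
SUB r0, r0, #10 → r0=16-10=6
ADD r0, r0, #13 → r0=6+13=19
SUB r7, r7, #1 → r7=8-1=7
CMP r7, #4  (cmp 7,4)
BGT top: taken
SUB r0, r0, #10 → r0=19-10=9
ADD r0, r0, #13 → r0=9+13=22
SUB r7, r7, #1 → r7=7-1=6
CMP r7, #4  (cmp 6,4)
BGT top: taken
SUB r0, r0, #10 → r0=22-10=12
ADD r0, r0, #13 → r0=12+13=25
SUB r7, r7, #1 → r7=6-1=5
CMP r7, #4  (cmp 5,4)
BGT top: taken
SUB r0, r0, #10 → r0=25-10=15
ADD r0, r0, #13 → r0=15+13=28
After step 29: r7 = 5.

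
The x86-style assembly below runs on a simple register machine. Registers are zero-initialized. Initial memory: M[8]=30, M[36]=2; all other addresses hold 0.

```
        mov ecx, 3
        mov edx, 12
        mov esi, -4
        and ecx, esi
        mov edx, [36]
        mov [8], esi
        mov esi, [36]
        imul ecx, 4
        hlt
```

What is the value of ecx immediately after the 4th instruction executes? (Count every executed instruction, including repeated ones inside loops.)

after mov ecx, 3: ecx=3
after mov edx, 12: edx=12
after mov esi, -4: esi=-4
after and ecx, esi: ecx=3&(-4)=0
After step 4: ecx = 0.

0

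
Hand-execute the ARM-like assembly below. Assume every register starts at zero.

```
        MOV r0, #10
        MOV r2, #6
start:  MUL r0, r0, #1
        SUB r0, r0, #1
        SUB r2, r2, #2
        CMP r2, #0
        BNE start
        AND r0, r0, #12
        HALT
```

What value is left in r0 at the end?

MOV r0, #10 → r0=10
MOV r2, #6 → r2=6
MUL r0, r0, #1 → r0=10*1=10
SUB r0, r0, #1 → r0=10-1=9
SUB r2, r2, #2 → r2=6-2=4
CMP r2, #0  (cmp 4,0)
BNE start: taken
MUL r0, r0, #1 → r0=9*1=9
SUB r0, r0, #1 → r0=9-1=8
SUB r2, r2, #2 → r2=4-2=2
CMP r2, #0  (cmp 2,0)
BNE start: taken
MUL r0, r0, #1 → r0=8*1=8
SUB r0, r0, #1 → r0=8-1=7
SUB r2, r2, #2 → r2=2-2=0
CMP r2, #0  (cmp 0,0)
BNE start: not taken
AND r0, r0, #12 → r0=7&12=4
halt.

4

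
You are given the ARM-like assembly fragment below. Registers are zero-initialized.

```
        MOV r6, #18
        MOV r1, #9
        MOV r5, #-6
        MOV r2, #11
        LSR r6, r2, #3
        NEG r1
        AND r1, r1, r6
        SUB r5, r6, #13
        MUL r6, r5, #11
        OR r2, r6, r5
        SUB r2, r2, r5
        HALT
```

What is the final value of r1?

r6=18
r1=9
r5=-6
r2=11
r6=11>>3=1
r1=-(9)=-9
r1=(-9)&1=1
r5=1-13=-12
r6=(-12)*11=-132
r2=(-132)|(-12)=-4
r2=(-4)-(-12)=8
halt.

1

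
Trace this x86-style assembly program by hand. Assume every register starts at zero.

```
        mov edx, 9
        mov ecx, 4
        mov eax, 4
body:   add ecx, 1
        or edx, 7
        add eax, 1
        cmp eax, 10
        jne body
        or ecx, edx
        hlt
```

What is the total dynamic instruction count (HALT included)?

edx=9
ecx=4
eax=4
ecx=4+1=5
edx=9|7=15
eax=4+1=5
cmp eax, 10  (cmp 5,10)
jne body: taken
ecx=5+1=6
edx=15|7=15
eax=5+1=6
cmp eax, 10  (cmp 6,10)
jne body: taken
ecx=6+1=7
edx=15|7=15
eax=6+1=7
cmp eax, 10  (cmp 7,10)
jne body: taken
ecx=7+1=8
edx=15|7=15
eax=7+1=8
cmp eax, 10  (cmp 8,10)
jne body: taken
ecx=8+1=9
edx=15|7=15
eax=8+1=9
cmp eax, 10  (cmp 9,10)
jne body: taken
ecx=9+1=10
edx=15|7=15
eax=9+1=10
cmp eax, 10  (cmp 10,10)
jne body: not taken
ecx=10|15=15
halt.
Total executed instructions: 35.

35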